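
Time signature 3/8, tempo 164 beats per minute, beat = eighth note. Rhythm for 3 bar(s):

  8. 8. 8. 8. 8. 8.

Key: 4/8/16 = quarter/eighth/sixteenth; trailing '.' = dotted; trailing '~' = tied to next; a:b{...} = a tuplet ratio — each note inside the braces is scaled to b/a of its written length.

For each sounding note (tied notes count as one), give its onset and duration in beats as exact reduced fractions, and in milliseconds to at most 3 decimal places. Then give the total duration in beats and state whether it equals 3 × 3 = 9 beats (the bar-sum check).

1) 0.0ms=0b +548.78ms=3/2b
2) 548.78ms=3/2b +548.78ms=3/2b
3) 1097.561ms=3b +548.78ms=3/2b
4) 1646.341ms=9/2b +548.78ms=3/2b
5) 2195.122ms=6b +548.78ms=3/2b
6) 2743.902ms=15/2b +548.78ms=3/2b
Σ=9b of 9 (164bpm 3/8) — PASS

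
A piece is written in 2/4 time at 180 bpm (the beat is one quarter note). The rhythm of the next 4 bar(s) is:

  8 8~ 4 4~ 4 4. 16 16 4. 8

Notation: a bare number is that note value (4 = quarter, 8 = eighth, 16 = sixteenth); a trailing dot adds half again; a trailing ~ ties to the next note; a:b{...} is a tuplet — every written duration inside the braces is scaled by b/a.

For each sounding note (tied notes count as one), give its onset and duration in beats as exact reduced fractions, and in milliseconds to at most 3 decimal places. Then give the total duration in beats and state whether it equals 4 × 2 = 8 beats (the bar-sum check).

1) 0.0ms=0b +166.667ms=1/2b
2) 166.667ms=1/2b +500.0ms=3/2b
3) 666.667ms=2b +666.667ms=2b
4) 1333.333ms=4b +500.0ms=3/2b
5) 1833.333ms=11/2b +83.333ms=1/4b
6) 1916.667ms=23/4b +83.333ms=1/4b
7) 2000.0ms=6b +500.0ms=3/2b
8) 2500.0ms=15/2b +166.667ms=1/2b
Σ=8b of 8 (180bpm 2/4) — PASS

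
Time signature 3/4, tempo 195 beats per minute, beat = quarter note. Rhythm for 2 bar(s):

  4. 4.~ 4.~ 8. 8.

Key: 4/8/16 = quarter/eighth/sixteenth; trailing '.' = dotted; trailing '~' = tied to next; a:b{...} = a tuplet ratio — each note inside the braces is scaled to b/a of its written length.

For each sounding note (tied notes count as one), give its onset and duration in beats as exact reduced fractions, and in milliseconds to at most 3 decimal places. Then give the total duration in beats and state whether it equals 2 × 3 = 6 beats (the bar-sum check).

1) 0.0ms=0b +461.538ms=3/2b
2) 461.538ms=3/2b +1153.846ms=15/4b
3) 1615.385ms=21/4b +230.769ms=3/4b
Σ=6b of 6 (195bpm 3/4) — PASS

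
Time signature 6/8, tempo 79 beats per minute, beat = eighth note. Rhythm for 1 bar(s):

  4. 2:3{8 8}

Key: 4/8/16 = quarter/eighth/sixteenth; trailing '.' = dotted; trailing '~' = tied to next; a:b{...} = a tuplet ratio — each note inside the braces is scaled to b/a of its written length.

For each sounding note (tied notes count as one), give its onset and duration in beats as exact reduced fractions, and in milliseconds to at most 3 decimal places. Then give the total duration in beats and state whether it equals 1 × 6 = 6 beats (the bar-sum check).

1) 0.0ms=0b +2278.481ms=3b
2) 2278.481ms=3b +1139.241ms=3/2b
3) 3417.722ms=9/2b +1139.241ms=3/2b
Σ=6b of 6 (79bpm 6/8) — PASS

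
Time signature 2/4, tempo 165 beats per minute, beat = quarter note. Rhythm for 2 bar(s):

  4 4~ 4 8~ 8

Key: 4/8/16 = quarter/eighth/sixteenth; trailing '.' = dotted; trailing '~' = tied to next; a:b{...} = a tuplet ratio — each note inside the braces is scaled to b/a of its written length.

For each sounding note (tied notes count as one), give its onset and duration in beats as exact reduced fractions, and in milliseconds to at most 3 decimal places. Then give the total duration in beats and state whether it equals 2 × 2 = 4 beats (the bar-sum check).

1) 0.0ms=0b +363.636ms=1b
2) 363.636ms=1b +727.273ms=2b
3) 1090.909ms=3b +363.636ms=1b
Σ=4b of 4 (165bpm 2/4) — PASS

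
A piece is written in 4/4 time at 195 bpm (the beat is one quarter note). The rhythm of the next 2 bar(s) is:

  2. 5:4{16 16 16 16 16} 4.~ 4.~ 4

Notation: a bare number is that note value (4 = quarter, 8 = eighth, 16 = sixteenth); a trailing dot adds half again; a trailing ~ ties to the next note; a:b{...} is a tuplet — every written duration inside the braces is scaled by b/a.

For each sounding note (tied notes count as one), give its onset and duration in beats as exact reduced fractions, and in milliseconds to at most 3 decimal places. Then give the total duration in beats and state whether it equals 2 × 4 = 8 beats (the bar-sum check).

1) 0.0ms=0b +923.077ms=3b
2) 923.077ms=3b +61.538ms=1/5b
3) 984.615ms=16/5b +61.538ms=1/5b
4) 1046.154ms=17/5b +61.538ms=1/5b
5) 1107.692ms=18/5b +61.538ms=1/5b
6) 1169.231ms=19/5b +61.538ms=1/5b
7) 1230.769ms=4b +1230.769ms=4b
Σ=8b of 8 (195bpm 4/4) — PASS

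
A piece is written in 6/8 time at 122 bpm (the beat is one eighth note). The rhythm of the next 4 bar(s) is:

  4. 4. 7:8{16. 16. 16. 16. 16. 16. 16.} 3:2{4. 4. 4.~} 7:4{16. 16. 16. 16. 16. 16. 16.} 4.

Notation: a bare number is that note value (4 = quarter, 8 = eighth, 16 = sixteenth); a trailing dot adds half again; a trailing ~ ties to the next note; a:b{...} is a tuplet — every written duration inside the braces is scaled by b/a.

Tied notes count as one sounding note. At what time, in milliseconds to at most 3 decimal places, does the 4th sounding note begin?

note 4 onset = 48/7b = 3372.365ms

1. 0.0ms @ 0 + 1475.41ms (3)
2. 1475.41ms @ 3 + 1475.41ms (3)
3. 2950.82ms @ 6 + 421.546ms (6/7)
4. 3372.365ms @ 48/7 + 421.546ms (6/7)
5. 3793.911ms @ 54/7 + 421.546ms (6/7)
6. 4215.457ms @ 60/7 + 421.546ms (6/7)
7. 4637.002ms @ 66/7 + 421.546ms (6/7)
8. 5058.548ms @ 72/7 + 421.546ms (6/7)
9. 5480.094ms @ 78/7 + 421.546ms (6/7)
10. 5901.639ms @ 12 + 983.607ms (2)
11. 6885.246ms @ 14 + 983.607ms (2)
12. 7868.852ms @ 16 + 1194.379ms (17/7)
13. 9063.232ms @ 129/7 + 210.773ms (3/7)
14. 9274.005ms @ 132/7 + 210.773ms (3/7)
15. 9484.778ms @ 135/7 + 210.773ms (3/7)
16. 9695.55ms @ 138/7 + 210.773ms (3/7)
17. 9906.323ms @ 141/7 + 210.773ms (3/7)
18. 10117.096ms @ 144/7 + 210.773ms (3/7)
19. 10327.869ms @ 21 + 1475.41ms (3)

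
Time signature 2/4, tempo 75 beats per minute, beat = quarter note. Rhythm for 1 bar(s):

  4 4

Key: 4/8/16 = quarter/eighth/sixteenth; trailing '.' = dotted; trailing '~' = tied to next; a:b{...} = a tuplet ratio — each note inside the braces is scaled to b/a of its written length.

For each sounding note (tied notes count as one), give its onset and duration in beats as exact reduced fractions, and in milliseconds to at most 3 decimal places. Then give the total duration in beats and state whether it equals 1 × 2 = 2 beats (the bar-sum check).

1) 0.0ms=0b +800.0ms=1b
2) 800.0ms=1b +800.0ms=1b
Σ=2b of 2 (75bpm 2/4) — PASS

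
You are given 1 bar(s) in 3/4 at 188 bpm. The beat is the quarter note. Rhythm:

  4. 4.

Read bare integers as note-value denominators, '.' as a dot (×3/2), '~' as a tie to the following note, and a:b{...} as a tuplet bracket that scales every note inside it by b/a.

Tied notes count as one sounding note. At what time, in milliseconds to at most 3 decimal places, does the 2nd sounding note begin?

note 2 onset = 3/2b = 478.723ms

1. 0.0ms @ 0 + 478.723ms (3/2)
2. 478.723ms @ 3/2 + 478.723ms (3/2)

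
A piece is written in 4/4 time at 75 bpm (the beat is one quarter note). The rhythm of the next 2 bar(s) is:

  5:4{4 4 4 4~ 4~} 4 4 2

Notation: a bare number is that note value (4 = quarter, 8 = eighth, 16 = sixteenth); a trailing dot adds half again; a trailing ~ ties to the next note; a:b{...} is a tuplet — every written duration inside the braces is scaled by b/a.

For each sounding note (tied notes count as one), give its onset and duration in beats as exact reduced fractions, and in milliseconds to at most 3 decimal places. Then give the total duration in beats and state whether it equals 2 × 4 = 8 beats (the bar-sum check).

1) 0.0ms=0b +640.0ms=4/5b
2) 640.0ms=4/5b +640.0ms=4/5b
3) 1280.0ms=8/5b +640.0ms=4/5b
4) 1920.0ms=12/5b +2080.0ms=13/5b
5) 4000.0ms=5b +800.0ms=1b
6) 4800.0ms=6b +1600.0ms=2b
Σ=8b of 8 (75bpm 4/4) — PASS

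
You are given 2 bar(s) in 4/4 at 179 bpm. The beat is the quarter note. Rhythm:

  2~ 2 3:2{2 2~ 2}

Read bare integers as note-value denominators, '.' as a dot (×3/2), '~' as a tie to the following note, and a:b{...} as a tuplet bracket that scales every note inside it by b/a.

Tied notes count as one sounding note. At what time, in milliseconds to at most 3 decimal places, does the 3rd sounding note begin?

1. 0.0ms @ 0 + 1340.782ms (4)
2. 1340.782ms @ 4 + 446.927ms (4/3)
3. 1787.709ms @ 16/3 + 893.855ms (8/3)

note 3 onset = 16/3b = 1787.709ms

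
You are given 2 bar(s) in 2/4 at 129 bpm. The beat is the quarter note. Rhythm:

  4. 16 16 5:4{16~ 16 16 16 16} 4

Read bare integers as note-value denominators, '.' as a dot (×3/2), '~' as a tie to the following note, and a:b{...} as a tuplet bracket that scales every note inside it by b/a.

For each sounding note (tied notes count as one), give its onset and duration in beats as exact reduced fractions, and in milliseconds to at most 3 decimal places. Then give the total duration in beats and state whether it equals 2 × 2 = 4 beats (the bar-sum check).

1) 0.0ms=0b +697.674ms=3/2b
2) 697.674ms=3/2b +116.279ms=1/4b
3) 813.953ms=7/4b +116.279ms=1/4b
4) 930.233ms=2b +186.047ms=2/5b
5) 1116.279ms=12/5b +93.023ms=1/5b
6) 1209.302ms=13/5b +93.023ms=1/5b
7) 1302.326ms=14/5b +93.023ms=1/5b
8) 1395.349ms=3b +465.116ms=1b
Σ=4b of 4 (129bpm 2/4) — PASS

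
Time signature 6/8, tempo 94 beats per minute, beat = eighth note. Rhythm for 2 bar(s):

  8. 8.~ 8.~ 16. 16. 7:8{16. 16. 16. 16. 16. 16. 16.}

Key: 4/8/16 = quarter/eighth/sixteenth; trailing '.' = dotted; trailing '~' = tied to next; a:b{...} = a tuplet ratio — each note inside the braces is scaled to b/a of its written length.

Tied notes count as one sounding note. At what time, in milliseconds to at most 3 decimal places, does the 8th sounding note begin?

note 8 onset = 66/7b = 6018.237ms

1. 0.0ms @ 0 + 957.447ms (3/2)
2. 957.447ms @ 3/2 + 2393.617ms (15/4)
3. 3351.064ms @ 21/4 + 478.723ms (3/4)
4. 3829.787ms @ 6 + 547.112ms (6/7)
5. 4376.9ms @ 48/7 + 547.112ms (6/7)
6. 4924.012ms @ 54/7 + 547.112ms (6/7)
7. 5471.125ms @ 60/7 + 547.112ms (6/7)
8. 6018.237ms @ 66/7 + 547.112ms (6/7)
9. 6565.35ms @ 72/7 + 547.112ms (6/7)
10. 7112.462ms @ 78/7 + 547.112ms (6/7)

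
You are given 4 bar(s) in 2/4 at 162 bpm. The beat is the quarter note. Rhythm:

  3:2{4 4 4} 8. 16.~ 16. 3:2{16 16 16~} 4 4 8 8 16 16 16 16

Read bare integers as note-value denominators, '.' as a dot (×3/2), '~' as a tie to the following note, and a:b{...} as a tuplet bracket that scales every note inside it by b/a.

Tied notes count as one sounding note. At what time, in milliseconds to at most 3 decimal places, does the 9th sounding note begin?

note 9 onset = 5b = 1851.852ms

1. 0.0ms @ 0 + 246.914ms (2/3)
2. 246.914ms @ 2/3 + 246.914ms (2/3)
3. 493.827ms @ 4/3 + 246.914ms (2/3)
4. 740.741ms @ 2 + 277.778ms (3/4)
5. 1018.519ms @ 11/4 + 277.778ms (3/4)
6. 1296.296ms @ 7/2 + 61.728ms (1/6)
7. 1358.025ms @ 11/3 + 61.728ms (1/6)
8. 1419.753ms @ 23/6 + 432.099ms (7/6)
9. 1851.852ms @ 5 + 370.37ms (1)
10. 2222.222ms @ 6 + 185.185ms (1/2)
11. 2407.407ms @ 13/2 + 185.185ms (1/2)
12. 2592.593ms @ 7 + 92.593ms (1/4)
13. 2685.185ms @ 29/4 + 92.593ms (1/4)
14. 2777.778ms @ 15/2 + 92.593ms (1/4)
15. 2870.37ms @ 31/4 + 92.593ms (1/4)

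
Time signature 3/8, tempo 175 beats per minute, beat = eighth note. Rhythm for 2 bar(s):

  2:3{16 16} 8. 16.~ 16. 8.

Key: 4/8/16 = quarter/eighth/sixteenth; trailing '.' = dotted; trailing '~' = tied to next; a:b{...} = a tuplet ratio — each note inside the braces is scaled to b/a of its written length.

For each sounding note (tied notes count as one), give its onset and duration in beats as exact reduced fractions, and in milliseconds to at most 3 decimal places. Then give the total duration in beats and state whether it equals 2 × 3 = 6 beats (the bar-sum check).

1) 0.0ms=0b +257.143ms=3/4b
2) 257.143ms=3/4b +257.143ms=3/4b
3) 514.286ms=3/2b +514.286ms=3/2b
4) 1028.571ms=3b +514.286ms=3/2b
5) 1542.857ms=9/2b +514.286ms=3/2b
Σ=6b of 6 (175bpm 3/8) — PASS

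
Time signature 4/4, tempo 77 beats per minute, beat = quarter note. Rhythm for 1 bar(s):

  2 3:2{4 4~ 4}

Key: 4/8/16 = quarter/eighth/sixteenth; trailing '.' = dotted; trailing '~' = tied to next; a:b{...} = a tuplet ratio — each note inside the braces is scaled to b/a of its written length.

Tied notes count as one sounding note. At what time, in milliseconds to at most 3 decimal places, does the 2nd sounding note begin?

1. 0.0ms @ 0 + 1558.442ms (2)
2. 1558.442ms @ 2 + 519.481ms (2/3)
3. 2077.922ms @ 8/3 + 1038.961ms (4/3)

note 2 onset = 2b = 1558.442ms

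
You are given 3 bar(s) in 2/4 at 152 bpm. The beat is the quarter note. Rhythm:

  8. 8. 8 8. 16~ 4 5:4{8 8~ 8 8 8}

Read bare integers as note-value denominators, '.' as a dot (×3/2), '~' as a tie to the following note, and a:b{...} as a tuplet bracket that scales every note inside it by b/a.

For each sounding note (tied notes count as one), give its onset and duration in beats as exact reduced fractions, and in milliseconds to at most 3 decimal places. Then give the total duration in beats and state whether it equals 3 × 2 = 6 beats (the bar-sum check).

1) 0.0ms=0b +296.053ms=3/4b
2) 296.053ms=3/4b +296.053ms=3/4b
3) 592.105ms=3/2b +197.368ms=1/2b
4) 789.474ms=2b +296.053ms=3/4b
5) 1085.526ms=11/4b +493.421ms=5/4b
6) 1578.947ms=4b +157.895ms=2/5b
7) 1736.842ms=22/5b +315.789ms=4/5b
8) 2052.632ms=26/5b +157.895ms=2/5b
9) 2210.526ms=28/5b +157.895ms=2/5b
Σ=6b of 6 (152bpm 2/4) — PASS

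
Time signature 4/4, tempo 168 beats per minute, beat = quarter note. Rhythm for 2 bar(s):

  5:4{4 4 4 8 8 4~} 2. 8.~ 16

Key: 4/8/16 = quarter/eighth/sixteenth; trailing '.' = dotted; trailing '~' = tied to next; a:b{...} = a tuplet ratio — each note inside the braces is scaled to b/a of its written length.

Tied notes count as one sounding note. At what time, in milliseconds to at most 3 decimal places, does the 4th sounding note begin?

1. 0.0ms @ 0 + 285.714ms (4/5)
2. 285.714ms @ 4/5 + 285.714ms (4/5)
3. 571.429ms @ 8/5 + 285.714ms (4/5)
4. 857.143ms @ 12/5 + 142.857ms (2/5)
5. 1000.0ms @ 14/5 + 142.857ms (2/5)
6. 1142.857ms @ 16/5 + 1357.143ms (19/5)
7. 2500.0ms @ 7 + 357.143ms (1)

note 4 onset = 12/5b = 857.143ms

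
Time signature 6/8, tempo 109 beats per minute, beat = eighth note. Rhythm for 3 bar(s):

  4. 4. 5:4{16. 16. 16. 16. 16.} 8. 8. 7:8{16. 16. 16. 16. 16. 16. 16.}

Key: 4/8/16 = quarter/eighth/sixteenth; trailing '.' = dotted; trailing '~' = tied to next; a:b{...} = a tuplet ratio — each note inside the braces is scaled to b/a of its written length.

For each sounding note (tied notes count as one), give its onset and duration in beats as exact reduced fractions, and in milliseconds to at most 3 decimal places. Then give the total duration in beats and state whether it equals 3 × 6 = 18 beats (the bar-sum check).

1) 0.0ms=0b +1651.376ms=3b
2) 1651.376ms=3b +1651.376ms=3b
3) 3302.752ms=6b +330.275ms=3/5b
4) 3633.028ms=33/5b +330.275ms=3/5b
5) 3963.303ms=36/5b +330.275ms=3/5b
6) 4293.578ms=39/5b +330.275ms=3/5b
7) 4623.853ms=42/5b +330.275ms=3/5b
8) 4954.128ms=9b +825.688ms=3/2b
9) 5779.817ms=21/2b +825.688ms=3/2b
10) 6605.505ms=12b +471.822ms=6/7b
11) 7077.326ms=90/7b +471.822ms=6/7b
12) 7549.148ms=96/7b +471.822ms=6/7b
13) 8020.97ms=102/7b +471.822ms=6/7b
14) 8492.792ms=108/7b +471.822ms=6/7b
15) 8964.613ms=114/7b +471.822ms=6/7b
16) 9436.435ms=120/7b +471.822ms=6/7b
Σ=18b of 18 (109bpm 6/8) — PASS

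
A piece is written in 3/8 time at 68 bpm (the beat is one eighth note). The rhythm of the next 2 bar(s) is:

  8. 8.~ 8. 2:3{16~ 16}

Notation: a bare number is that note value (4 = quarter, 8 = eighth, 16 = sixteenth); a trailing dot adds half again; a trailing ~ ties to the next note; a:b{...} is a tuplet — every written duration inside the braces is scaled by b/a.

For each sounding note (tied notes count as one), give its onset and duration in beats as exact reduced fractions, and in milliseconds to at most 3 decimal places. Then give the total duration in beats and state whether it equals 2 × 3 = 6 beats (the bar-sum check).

1) 0.0ms=0b +1323.529ms=3/2b
2) 1323.529ms=3/2b +2647.059ms=3b
3) 3970.588ms=9/2b +1323.529ms=3/2b
Σ=6b of 6 (68bpm 3/8) — PASS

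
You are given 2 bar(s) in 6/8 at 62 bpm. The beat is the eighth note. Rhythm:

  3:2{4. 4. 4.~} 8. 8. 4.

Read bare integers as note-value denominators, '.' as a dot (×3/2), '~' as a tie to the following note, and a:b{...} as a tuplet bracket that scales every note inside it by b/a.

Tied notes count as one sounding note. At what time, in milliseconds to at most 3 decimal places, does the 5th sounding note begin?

note 5 onset = 9b = 8709.677ms

1. 0.0ms @ 0 + 1935.484ms (2)
2. 1935.484ms @ 2 + 1935.484ms (2)
3. 3870.968ms @ 4 + 3387.097ms (7/2)
4. 7258.065ms @ 15/2 + 1451.613ms (3/2)
5. 8709.677ms @ 9 + 2903.226ms (3)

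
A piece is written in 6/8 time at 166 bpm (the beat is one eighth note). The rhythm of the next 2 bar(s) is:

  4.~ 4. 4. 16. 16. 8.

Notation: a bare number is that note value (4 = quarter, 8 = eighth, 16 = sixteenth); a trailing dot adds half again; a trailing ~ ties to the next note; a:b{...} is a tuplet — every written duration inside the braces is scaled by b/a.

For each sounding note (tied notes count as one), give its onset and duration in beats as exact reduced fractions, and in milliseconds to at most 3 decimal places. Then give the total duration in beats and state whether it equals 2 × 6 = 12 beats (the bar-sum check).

1) 0.0ms=0b +2168.675ms=6b
2) 2168.675ms=6b +1084.337ms=3b
3) 3253.012ms=9b +271.084ms=3/4b
4) 3524.096ms=39/4b +271.084ms=3/4b
5) 3795.181ms=21/2b +542.169ms=3/2b
Σ=12b of 12 (166bpm 6/8) — PASS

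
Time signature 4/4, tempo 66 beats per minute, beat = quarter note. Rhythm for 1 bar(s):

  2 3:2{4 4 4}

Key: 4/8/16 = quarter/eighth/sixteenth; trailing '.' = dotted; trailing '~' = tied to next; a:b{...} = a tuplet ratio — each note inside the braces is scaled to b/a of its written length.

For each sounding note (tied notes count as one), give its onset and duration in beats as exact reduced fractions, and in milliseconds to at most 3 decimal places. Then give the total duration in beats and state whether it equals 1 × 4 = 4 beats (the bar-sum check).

1) 0.0ms=0b +1818.182ms=2b
2) 1818.182ms=2b +606.061ms=2/3b
3) 2424.242ms=8/3b +606.061ms=2/3b
4) 3030.303ms=10/3b +606.061ms=2/3b
Σ=4b of 4 (66bpm 4/4) — PASS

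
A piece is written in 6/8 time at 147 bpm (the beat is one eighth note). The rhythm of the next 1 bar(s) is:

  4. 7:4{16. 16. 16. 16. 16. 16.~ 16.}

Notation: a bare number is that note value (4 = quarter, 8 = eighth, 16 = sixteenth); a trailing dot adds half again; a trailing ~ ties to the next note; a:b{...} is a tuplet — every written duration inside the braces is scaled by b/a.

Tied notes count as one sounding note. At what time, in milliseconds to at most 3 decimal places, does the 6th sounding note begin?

note 6 onset = 33/7b = 1924.198ms

1. 0.0ms @ 0 + 1224.49ms (3)
2. 1224.49ms @ 3 + 174.927ms (3/7)
3. 1399.417ms @ 24/7 + 174.927ms (3/7)
4. 1574.344ms @ 27/7 + 174.927ms (3/7)
5. 1749.271ms @ 30/7 + 174.927ms (3/7)
6. 1924.198ms @ 33/7 + 174.927ms (3/7)
7. 2099.125ms @ 36/7 + 349.854ms (6/7)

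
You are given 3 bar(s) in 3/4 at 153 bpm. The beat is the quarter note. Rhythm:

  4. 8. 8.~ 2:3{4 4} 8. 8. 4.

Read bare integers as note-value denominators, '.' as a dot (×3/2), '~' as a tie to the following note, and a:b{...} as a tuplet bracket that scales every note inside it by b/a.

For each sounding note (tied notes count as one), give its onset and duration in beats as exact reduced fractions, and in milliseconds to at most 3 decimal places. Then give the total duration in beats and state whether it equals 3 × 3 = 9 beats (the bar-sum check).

1) 0.0ms=0b +588.235ms=3/2b
2) 588.235ms=3/2b +294.118ms=3/4b
3) 882.353ms=9/4b +882.353ms=9/4b
4) 1764.706ms=9/2b +588.235ms=3/2b
5) 2352.941ms=6b +294.118ms=3/4b
6) 2647.059ms=27/4b +294.118ms=3/4b
7) 2941.176ms=15/2b +588.235ms=3/2b
Σ=9b of 9 (153bpm 3/4) — PASS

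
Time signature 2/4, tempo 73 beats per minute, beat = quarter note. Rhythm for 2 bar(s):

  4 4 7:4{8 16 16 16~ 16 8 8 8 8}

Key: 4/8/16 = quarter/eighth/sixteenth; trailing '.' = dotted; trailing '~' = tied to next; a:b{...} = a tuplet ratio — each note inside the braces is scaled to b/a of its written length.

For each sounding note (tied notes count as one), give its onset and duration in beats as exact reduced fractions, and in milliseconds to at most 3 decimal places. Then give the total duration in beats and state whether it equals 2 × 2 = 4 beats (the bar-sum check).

1) 0.0ms=0b +821.918ms=1b
2) 821.918ms=1b +821.918ms=1b
3) 1643.836ms=2b +234.834ms=2/7b
4) 1878.669ms=16/7b +117.417ms=1/7b
5) 1996.086ms=17/7b +117.417ms=1/7b
6) 2113.503ms=18/7b +234.834ms=2/7b
7) 2348.337ms=20/7b +234.834ms=2/7b
8) 2583.17ms=22/7b +234.834ms=2/7b
9) 2818.004ms=24/7b +234.834ms=2/7b
10) 3052.838ms=26/7b +234.834ms=2/7b
Σ=4b of 4 (73bpm 2/4) — PASS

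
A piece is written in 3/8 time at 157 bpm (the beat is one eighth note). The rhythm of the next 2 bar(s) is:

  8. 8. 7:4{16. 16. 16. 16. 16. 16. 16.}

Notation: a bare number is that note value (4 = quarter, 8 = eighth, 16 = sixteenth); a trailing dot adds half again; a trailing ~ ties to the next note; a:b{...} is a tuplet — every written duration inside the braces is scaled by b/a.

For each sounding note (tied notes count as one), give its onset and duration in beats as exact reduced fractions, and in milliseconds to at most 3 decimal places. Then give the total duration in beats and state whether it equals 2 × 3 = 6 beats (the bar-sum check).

1) 0.0ms=0b +573.248ms=3/2b
2) 573.248ms=3/2b +573.248ms=3/2b
3) 1146.497ms=3b +163.785ms=3/7b
4) 1310.282ms=24/7b +163.785ms=3/7b
5) 1474.067ms=27/7b +163.785ms=3/7b
6) 1637.853ms=30/7b +163.785ms=3/7b
7) 1801.638ms=33/7b +163.785ms=3/7b
8) 1965.423ms=36/7b +163.785ms=3/7b
9) 2129.208ms=39/7b +163.785ms=3/7b
Σ=6b of 6 (157bpm 3/8) — PASS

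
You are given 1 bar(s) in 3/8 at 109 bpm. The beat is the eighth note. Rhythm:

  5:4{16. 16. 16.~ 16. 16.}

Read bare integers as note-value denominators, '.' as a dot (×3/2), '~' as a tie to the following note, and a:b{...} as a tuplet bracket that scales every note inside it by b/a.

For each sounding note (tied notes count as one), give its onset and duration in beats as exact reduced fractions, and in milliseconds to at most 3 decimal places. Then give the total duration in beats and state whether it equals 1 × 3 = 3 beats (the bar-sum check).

1) 0.0ms=0b +330.275ms=3/5b
2) 330.275ms=3/5b +330.275ms=3/5b
3) 660.55ms=6/5b +660.55ms=6/5b
4) 1321.101ms=12/5b +330.275ms=3/5b
Σ=3b of 3 (109bpm 3/8) — PASS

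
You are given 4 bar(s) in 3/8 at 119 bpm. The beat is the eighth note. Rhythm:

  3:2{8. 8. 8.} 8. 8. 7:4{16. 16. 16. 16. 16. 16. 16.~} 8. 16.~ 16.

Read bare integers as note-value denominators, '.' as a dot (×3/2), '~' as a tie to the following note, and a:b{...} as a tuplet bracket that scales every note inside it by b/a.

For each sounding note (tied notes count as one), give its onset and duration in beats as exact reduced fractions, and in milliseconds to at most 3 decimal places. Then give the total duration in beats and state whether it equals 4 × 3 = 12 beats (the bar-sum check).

1) 0.0ms=0b +504.202ms=1b
2) 504.202ms=1b +504.202ms=1b
3) 1008.403ms=2b +504.202ms=1b
4) 1512.605ms=3b +756.303ms=3/2b
5) 2268.908ms=9/2b +756.303ms=3/2b
6) 3025.21ms=6b +216.086ms=3/7b
7) 3241.297ms=45/7b +216.086ms=3/7b
8) 3457.383ms=48/7b +216.086ms=3/7b
9) 3673.469ms=51/7b +216.086ms=3/7b
10) 3889.556ms=54/7b +216.086ms=3/7b
11) 4105.642ms=57/7b +216.086ms=3/7b
12) 4321.729ms=60/7b +972.389ms=27/14b
13) 5294.118ms=21/2b +756.303ms=3/2b
Σ=12b of 12 (119bpm 3/8) — PASS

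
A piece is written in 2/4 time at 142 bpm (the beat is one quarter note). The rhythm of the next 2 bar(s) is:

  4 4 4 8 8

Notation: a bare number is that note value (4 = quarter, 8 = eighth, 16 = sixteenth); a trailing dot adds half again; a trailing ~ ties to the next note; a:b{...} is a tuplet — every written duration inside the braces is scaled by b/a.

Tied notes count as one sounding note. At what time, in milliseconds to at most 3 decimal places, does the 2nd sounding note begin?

note 2 onset = 1b = 422.535ms

1. 0.0ms @ 0 + 422.535ms (1)
2. 422.535ms @ 1 + 422.535ms (1)
3. 845.07ms @ 2 + 422.535ms (1)
4. 1267.606ms @ 3 + 211.268ms (1/2)
5. 1478.873ms @ 7/2 + 211.268ms (1/2)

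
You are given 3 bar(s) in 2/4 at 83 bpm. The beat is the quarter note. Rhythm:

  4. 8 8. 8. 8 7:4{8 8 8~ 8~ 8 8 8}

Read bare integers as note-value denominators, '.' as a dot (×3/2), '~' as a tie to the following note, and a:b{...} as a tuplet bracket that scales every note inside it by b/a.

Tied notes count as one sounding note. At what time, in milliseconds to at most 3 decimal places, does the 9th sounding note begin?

1. 0.0ms @ 0 + 1084.337ms (3/2)
2. 1084.337ms @ 3/2 + 361.446ms (1/2)
3. 1445.783ms @ 2 + 542.169ms (3/4)
4. 1987.952ms @ 11/4 + 542.169ms (3/4)
5. 2530.12ms @ 7/2 + 361.446ms (1/2)
6. 2891.566ms @ 4 + 206.54ms (2/7)
7. 3098.107ms @ 30/7 + 206.54ms (2/7)
8. 3304.647ms @ 32/7 + 619.621ms (6/7)
9. 3924.269ms @ 38/7 + 206.54ms (2/7)
10. 4130.809ms @ 40/7 + 206.54ms (2/7)

note 9 onset = 38/7b = 3924.269ms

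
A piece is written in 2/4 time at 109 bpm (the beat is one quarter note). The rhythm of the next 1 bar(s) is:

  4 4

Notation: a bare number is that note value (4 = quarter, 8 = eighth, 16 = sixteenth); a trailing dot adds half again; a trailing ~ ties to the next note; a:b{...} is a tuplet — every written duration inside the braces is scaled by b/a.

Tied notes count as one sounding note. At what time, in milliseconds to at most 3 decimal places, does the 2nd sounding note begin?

1. 0.0ms @ 0 + 550.459ms (1)
2. 550.459ms @ 1 + 550.459ms (1)

note 2 onset = 1b = 550.459ms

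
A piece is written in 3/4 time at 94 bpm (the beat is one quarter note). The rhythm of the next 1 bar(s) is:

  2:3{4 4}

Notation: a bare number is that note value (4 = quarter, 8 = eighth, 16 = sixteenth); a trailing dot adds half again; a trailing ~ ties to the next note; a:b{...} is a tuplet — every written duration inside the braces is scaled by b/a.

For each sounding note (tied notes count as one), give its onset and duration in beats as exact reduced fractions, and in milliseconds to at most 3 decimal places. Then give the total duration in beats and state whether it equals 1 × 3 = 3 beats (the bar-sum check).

1) 0.0ms=0b +957.447ms=3/2b
2) 957.447ms=3/2b +957.447ms=3/2b
Σ=3b of 3 (94bpm 3/4) — PASS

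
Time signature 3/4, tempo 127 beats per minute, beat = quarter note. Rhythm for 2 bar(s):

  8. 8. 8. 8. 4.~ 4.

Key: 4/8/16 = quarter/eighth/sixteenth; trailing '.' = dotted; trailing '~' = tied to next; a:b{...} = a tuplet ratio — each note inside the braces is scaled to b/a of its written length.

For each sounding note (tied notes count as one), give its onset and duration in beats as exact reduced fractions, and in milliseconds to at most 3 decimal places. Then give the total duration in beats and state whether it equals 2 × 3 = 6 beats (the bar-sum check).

1) 0.0ms=0b +354.331ms=3/4b
2) 354.331ms=3/4b +354.331ms=3/4b
3) 708.661ms=3/2b +354.331ms=3/4b
4) 1062.992ms=9/4b +354.331ms=3/4b
5) 1417.323ms=3b +1417.323ms=3b
Σ=6b of 6 (127bpm 3/4) — PASS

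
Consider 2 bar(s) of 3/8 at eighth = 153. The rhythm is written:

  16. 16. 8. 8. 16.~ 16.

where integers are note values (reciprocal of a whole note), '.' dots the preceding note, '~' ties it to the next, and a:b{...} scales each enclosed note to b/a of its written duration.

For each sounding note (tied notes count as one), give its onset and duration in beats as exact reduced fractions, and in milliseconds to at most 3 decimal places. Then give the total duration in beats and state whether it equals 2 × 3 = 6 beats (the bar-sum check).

1) 0.0ms=0b +294.118ms=3/4b
2) 294.118ms=3/4b +294.118ms=3/4b
3) 588.235ms=3/2b +588.235ms=3/2b
4) 1176.471ms=3b +588.235ms=3/2b
5) 1764.706ms=9/2b +588.235ms=3/2b
Σ=6b of 6 (153bpm 3/8) — PASS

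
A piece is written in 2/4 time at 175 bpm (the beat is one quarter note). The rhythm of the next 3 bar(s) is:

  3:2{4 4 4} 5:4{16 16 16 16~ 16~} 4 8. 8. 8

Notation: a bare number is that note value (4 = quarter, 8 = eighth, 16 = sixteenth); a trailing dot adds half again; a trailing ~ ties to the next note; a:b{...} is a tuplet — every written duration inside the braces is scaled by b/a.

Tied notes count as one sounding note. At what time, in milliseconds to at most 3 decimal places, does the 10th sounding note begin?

note 10 onset = 11/2b = 1885.714ms

1. 0.0ms @ 0 + 228.571ms (2/3)
2. 228.571ms @ 2/3 + 228.571ms (2/3)
3. 457.143ms @ 4/3 + 228.571ms (2/3)
4. 685.714ms @ 2 + 68.571ms (1/5)
5. 754.286ms @ 11/5 + 68.571ms (1/5)
6. 822.857ms @ 12/5 + 68.571ms (1/5)
7. 891.429ms @ 13/5 + 480.0ms (7/5)
8. 1371.429ms @ 4 + 257.143ms (3/4)
9. 1628.571ms @ 19/4 + 257.143ms (3/4)
10. 1885.714ms @ 11/2 + 171.429ms (1/2)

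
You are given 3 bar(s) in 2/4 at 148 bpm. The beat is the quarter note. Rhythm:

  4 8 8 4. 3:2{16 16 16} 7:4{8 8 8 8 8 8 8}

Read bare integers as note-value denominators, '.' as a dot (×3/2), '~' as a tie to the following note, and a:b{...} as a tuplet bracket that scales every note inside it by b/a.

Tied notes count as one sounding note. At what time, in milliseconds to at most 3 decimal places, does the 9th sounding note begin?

1. 0.0ms @ 0 + 405.405ms (1)
2. 405.405ms @ 1 + 202.703ms (1/2)
3. 608.108ms @ 3/2 + 202.703ms (1/2)
4. 810.811ms @ 2 + 608.108ms (3/2)
5. 1418.919ms @ 7/2 + 67.568ms (1/6)
6. 1486.486ms @ 11/3 + 67.568ms (1/6)
7. 1554.054ms @ 23/6 + 67.568ms (1/6)
8. 1621.622ms @ 4 + 115.83ms (2/7)
9. 1737.452ms @ 30/7 + 115.83ms (2/7)
10. 1853.282ms @ 32/7 + 115.83ms (2/7)
11. 1969.112ms @ 34/7 + 115.83ms (2/7)
12. 2084.942ms @ 36/7 + 115.83ms (2/7)
13. 2200.772ms @ 38/7 + 115.83ms (2/7)
14. 2316.602ms @ 40/7 + 115.83ms (2/7)

note 9 onset = 30/7b = 1737.452ms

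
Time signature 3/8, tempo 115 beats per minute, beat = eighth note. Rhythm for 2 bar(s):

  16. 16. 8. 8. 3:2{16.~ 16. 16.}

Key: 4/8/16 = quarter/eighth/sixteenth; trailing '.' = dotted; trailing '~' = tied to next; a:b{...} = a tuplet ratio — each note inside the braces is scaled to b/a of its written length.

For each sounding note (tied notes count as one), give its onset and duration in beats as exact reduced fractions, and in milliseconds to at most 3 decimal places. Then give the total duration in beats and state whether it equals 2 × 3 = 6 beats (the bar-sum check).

1) 0.0ms=0b +391.304ms=3/4b
2) 391.304ms=3/4b +391.304ms=3/4b
3) 782.609ms=3/2b +782.609ms=3/2b
4) 1565.217ms=3b +782.609ms=3/2b
5) 2347.826ms=9/2b +521.739ms=1b
6) 2869.565ms=11/2b +260.87ms=1/2b
Σ=6b of 6 (115bpm 3/8) — PASS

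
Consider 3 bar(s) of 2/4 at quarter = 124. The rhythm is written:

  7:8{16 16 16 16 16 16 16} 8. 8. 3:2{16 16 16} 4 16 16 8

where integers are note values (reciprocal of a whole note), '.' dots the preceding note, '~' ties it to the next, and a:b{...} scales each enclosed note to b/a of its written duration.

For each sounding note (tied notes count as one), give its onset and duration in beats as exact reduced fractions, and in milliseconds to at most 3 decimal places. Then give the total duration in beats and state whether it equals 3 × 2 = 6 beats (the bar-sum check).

1) 0.0ms=0b +138.249ms=2/7b
2) 138.249ms=2/7b +138.249ms=2/7b
3) 276.498ms=4/7b +138.249ms=2/7b
4) 414.747ms=6/7b +138.249ms=2/7b
5) 552.995ms=8/7b +138.249ms=2/7b
6) 691.244ms=10/7b +138.249ms=2/7b
7) 829.493ms=12/7b +138.249ms=2/7b
8) 967.742ms=2b +362.903ms=3/4b
9) 1330.645ms=11/4b +362.903ms=3/4b
10) 1693.548ms=7/2b +80.645ms=1/6b
11) 1774.194ms=11/3b +80.645ms=1/6b
12) 1854.839ms=23/6b +80.645ms=1/6b
13) 1935.484ms=4b +483.871ms=1b
14) 2419.355ms=5b +120.968ms=1/4b
15) 2540.323ms=21/4b +120.968ms=1/4b
16) 2661.29ms=11/2b +241.935ms=1/2b
Σ=6b of 6 (124bpm 2/4) — PASS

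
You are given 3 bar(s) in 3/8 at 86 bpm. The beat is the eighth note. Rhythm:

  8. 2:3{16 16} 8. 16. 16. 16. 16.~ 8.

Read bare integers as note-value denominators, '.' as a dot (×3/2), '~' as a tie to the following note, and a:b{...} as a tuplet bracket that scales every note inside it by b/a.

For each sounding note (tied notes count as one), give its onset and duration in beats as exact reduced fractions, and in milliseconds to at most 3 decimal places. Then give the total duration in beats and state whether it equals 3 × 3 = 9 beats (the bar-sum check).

1) 0.0ms=0b +1046.512ms=3/2b
2) 1046.512ms=3/2b +523.256ms=3/4b
3) 1569.767ms=9/4b +523.256ms=3/4b
4) 2093.023ms=3b +1046.512ms=3/2b
5) 3139.535ms=9/2b +523.256ms=3/4b
6) 3662.791ms=21/4b +523.256ms=3/4b
7) 4186.047ms=6b +523.256ms=3/4b
8) 4709.302ms=27/4b +1569.767ms=9/4b
Σ=9b of 9 (86bpm 3/8) — PASS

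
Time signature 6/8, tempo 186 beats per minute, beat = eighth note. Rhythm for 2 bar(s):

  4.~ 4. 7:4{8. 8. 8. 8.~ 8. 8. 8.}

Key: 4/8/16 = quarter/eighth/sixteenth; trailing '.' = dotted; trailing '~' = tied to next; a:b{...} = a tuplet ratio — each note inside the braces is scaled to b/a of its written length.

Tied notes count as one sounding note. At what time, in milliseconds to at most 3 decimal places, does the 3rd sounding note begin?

1. 0.0ms @ 0 + 1935.484ms (6)
2. 1935.484ms @ 6 + 276.498ms (6/7)
3. 2211.982ms @ 48/7 + 276.498ms (6/7)
4. 2488.479ms @ 54/7 + 276.498ms (6/7)
5. 2764.977ms @ 60/7 + 552.995ms (12/7)
6. 3317.972ms @ 72/7 + 276.498ms (6/7)
7. 3594.47ms @ 78/7 + 276.498ms (6/7)

note 3 onset = 48/7b = 2211.982ms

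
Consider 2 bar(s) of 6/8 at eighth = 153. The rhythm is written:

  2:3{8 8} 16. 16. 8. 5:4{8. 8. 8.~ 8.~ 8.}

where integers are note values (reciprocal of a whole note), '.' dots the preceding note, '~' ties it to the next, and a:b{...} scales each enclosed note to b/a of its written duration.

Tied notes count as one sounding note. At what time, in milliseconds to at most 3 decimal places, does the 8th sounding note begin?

1. 0.0ms @ 0 + 588.235ms (3/2)
2. 588.235ms @ 3/2 + 588.235ms (3/2)
3. 1176.471ms @ 3 + 294.118ms (3/4)
4. 1470.588ms @ 15/4 + 294.118ms (3/4)
5. 1764.706ms @ 9/2 + 588.235ms (3/2)
6. 2352.941ms @ 6 + 470.588ms (6/5)
7. 2823.529ms @ 36/5 + 470.588ms (6/5)
8. 3294.118ms @ 42/5 + 1411.765ms (18/5)

note 8 onset = 42/5b = 3294.118ms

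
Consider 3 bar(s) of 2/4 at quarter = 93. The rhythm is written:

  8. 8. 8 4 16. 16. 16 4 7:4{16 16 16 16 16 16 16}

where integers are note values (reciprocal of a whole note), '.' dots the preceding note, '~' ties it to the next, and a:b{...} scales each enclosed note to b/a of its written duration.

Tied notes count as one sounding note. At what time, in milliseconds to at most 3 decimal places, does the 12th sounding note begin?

1. 0.0ms @ 0 + 483.871ms (3/4)
2. 483.871ms @ 3/4 + 483.871ms (3/4)
3. 967.742ms @ 3/2 + 322.581ms (1/2)
4. 1290.323ms @ 2 + 645.161ms (1)
5. 1935.484ms @ 3 + 241.935ms (3/8)
6. 2177.419ms @ 27/8 + 241.935ms (3/8)
7. 2419.355ms @ 15/4 + 161.29ms (1/4)
8. 2580.645ms @ 4 + 645.161ms (1)
9. 3225.806ms @ 5 + 92.166ms (1/7)
10. 3317.972ms @ 36/7 + 92.166ms (1/7)
11. 3410.138ms @ 37/7 + 92.166ms (1/7)
12. 3502.304ms @ 38/7 + 92.166ms (1/7)
13. 3594.47ms @ 39/7 + 92.166ms (1/7)
14. 3686.636ms @ 40/7 + 92.166ms (1/7)
15. 3778.802ms @ 41/7 + 92.166ms (1/7)

note 12 onset = 38/7b = 3502.304ms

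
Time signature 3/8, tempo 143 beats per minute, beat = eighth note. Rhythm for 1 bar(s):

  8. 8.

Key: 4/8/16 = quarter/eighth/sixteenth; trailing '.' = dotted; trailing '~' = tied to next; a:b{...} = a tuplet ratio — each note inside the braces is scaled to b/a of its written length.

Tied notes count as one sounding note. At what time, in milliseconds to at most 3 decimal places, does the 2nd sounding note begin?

1. 0.0ms @ 0 + 629.371ms (3/2)
2. 629.371ms @ 3/2 + 629.371ms (3/2)

note 2 onset = 3/2b = 629.371ms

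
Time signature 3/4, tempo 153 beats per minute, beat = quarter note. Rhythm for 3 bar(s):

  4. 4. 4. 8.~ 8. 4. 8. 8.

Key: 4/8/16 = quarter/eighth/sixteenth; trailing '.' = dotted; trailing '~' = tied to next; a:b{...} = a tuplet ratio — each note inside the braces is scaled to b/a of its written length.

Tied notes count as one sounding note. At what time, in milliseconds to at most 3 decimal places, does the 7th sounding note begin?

note 7 onset = 33/4b = 3235.294ms

1. 0.0ms @ 0 + 588.235ms (3/2)
2. 588.235ms @ 3/2 + 588.235ms (3/2)
3. 1176.471ms @ 3 + 588.235ms (3/2)
4. 1764.706ms @ 9/2 + 588.235ms (3/2)
5. 2352.941ms @ 6 + 588.235ms (3/2)
6. 2941.176ms @ 15/2 + 294.118ms (3/4)
7. 3235.294ms @ 33/4 + 294.118ms (3/4)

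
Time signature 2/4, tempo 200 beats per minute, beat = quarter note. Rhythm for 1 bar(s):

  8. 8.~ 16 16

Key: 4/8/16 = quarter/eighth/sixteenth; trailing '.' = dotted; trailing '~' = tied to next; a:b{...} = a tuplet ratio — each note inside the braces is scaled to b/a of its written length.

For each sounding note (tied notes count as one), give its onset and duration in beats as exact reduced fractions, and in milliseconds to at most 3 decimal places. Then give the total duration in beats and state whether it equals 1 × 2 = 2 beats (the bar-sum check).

1) 0.0ms=0b +225.0ms=3/4b
2) 225.0ms=3/4b +300.0ms=1b
3) 525.0ms=7/4b +75.0ms=1/4b
Σ=2b of 2 (200bpm 2/4) — PASS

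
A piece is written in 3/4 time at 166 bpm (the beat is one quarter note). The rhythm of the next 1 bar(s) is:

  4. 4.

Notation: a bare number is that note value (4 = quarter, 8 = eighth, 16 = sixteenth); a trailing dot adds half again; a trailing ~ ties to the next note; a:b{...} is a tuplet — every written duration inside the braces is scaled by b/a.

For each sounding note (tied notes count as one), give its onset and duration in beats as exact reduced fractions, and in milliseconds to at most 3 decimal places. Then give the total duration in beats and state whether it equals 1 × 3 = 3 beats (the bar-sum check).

1) 0.0ms=0b +542.169ms=3/2b
2) 542.169ms=3/2b +542.169ms=3/2b
Σ=3b of 3 (166bpm 3/4) — PASS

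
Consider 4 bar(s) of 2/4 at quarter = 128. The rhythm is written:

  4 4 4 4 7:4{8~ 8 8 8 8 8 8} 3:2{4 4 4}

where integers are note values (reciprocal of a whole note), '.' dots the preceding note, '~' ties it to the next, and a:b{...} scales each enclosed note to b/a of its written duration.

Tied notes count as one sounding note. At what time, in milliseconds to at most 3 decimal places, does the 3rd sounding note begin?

note 3 onset = 2b = 937.5ms

1. 0.0ms @ 0 + 468.75ms (1)
2. 468.75ms @ 1 + 468.75ms (1)
3. 937.5ms @ 2 + 468.75ms (1)
4. 1406.25ms @ 3 + 468.75ms (1)
5. 1875.0ms @ 4 + 267.857ms (4/7)
6. 2142.857ms @ 32/7 + 133.929ms (2/7)
7. 2276.786ms @ 34/7 + 133.929ms (2/7)
8. 2410.714ms @ 36/7 + 133.929ms (2/7)
9. 2544.643ms @ 38/7 + 133.929ms (2/7)
10. 2678.571ms @ 40/7 + 133.929ms (2/7)
11. 2812.5ms @ 6 + 312.5ms (2/3)
12. 3125.0ms @ 20/3 + 312.5ms (2/3)
13. 3437.5ms @ 22/3 + 312.5ms (2/3)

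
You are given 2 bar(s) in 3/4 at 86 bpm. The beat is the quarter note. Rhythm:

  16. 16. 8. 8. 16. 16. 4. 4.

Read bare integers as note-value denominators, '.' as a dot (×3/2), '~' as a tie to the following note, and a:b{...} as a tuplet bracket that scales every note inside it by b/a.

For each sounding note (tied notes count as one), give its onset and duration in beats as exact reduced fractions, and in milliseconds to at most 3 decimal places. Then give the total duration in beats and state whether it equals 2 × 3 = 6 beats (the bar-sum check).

1) 0.0ms=0b +261.628ms=3/8b
2) 261.628ms=3/8b +261.628ms=3/8b
3) 523.256ms=3/4b +523.256ms=3/4b
4) 1046.512ms=3/2b +523.256ms=3/4b
5) 1569.767ms=9/4b +261.628ms=3/8b
6) 1831.395ms=21/8b +261.628ms=3/8b
7) 2093.023ms=3b +1046.512ms=3/2b
8) 3139.535ms=9/2b +1046.512ms=3/2b
Σ=6b of 6 (86bpm 3/4) — PASS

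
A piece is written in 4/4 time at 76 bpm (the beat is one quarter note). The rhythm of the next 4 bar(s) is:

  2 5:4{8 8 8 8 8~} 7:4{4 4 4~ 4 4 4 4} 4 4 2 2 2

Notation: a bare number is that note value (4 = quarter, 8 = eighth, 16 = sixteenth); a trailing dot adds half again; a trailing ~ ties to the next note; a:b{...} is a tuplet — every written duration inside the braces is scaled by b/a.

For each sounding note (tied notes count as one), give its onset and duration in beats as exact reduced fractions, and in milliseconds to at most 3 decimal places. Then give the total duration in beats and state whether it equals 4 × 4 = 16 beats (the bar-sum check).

1) 0.0ms=0b +1578.947ms=2b
2) 1578.947ms=2b +315.789ms=2/5b
3) 1894.737ms=12/5b +315.789ms=2/5b
4) 2210.526ms=14/5b +315.789ms=2/5b
5) 2526.316ms=16/5b +315.789ms=2/5b
6) 2842.105ms=18/5b +766.917ms=34/35b
7) 3609.023ms=32/7b +451.128ms=4/7b
8) 4060.15ms=36/7b +902.256ms=8/7b
9) 4962.406ms=44/7b +451.128ms=4/7b
10) 5413.534ms=48/7b +451.128ms=4/7b
11) 5864.662ms=52/7b +451.128ms=4/7b
12) 6315.789ms=8b +789.474ms=1b
13) 7105.263ms=9b +789.474ms=1b
14) 7894.737ms=10b +1578.947ms=2b
15) 9473.684ms=12b +1578.947ms=2b
16) 11052.632ms=14b +1578.947ms=2b
Σ=16b of 16 (76bpm 4/4) — PASS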